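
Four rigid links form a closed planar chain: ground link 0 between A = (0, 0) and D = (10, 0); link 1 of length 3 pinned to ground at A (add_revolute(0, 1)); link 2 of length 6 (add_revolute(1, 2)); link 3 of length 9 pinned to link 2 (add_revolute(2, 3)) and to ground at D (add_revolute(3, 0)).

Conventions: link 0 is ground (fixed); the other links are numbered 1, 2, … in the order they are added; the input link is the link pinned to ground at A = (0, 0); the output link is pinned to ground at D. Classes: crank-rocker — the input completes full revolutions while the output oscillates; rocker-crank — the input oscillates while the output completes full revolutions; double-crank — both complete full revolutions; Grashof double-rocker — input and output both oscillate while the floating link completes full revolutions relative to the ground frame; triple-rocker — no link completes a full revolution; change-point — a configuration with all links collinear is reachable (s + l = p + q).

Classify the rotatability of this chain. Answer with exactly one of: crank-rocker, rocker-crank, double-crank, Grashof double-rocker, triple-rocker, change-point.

lengths: ground=10, input=3, coupler=6, output=9
sorted: s=3 (shortest), l=10 (longest), p+q=15
s + l = 13 vs p + q = 15
s + l < p + q (Grashof) with shortest = input link → crank-rocker

crank-rocker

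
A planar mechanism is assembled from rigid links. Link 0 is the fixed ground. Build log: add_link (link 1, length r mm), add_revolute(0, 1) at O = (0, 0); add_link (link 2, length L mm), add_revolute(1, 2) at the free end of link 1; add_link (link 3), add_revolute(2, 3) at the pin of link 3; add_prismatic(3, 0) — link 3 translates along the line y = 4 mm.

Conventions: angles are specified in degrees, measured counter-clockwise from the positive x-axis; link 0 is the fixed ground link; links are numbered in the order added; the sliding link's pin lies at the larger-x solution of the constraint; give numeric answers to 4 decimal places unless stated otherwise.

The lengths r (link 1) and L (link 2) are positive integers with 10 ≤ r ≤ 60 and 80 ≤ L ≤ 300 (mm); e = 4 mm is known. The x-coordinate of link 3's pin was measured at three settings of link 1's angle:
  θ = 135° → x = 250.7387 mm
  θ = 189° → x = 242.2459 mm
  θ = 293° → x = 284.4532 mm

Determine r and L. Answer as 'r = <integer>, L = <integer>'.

constraint per measurement: (x − r cos θ)² + (r sin θ − e)² = L²
subtracting the θ₁ and θ₂ equations cancels the r² and L² terms:
r = (x₁² − x₂²) / (2[(x₁cos θ₁ + e sin θ₁) − (x₂cos θ₂ + e sin θ₂)]) = 32.0002 → r = 32
L² = (x₁ − r cos θ₁)² + (r sin θ₁ − e)² = 75076.0146 → L = 274.0000 → L = 274
check at θ₃=293°: x = 284.4532 (printed 284.4532) ✓

r = 32, L = 274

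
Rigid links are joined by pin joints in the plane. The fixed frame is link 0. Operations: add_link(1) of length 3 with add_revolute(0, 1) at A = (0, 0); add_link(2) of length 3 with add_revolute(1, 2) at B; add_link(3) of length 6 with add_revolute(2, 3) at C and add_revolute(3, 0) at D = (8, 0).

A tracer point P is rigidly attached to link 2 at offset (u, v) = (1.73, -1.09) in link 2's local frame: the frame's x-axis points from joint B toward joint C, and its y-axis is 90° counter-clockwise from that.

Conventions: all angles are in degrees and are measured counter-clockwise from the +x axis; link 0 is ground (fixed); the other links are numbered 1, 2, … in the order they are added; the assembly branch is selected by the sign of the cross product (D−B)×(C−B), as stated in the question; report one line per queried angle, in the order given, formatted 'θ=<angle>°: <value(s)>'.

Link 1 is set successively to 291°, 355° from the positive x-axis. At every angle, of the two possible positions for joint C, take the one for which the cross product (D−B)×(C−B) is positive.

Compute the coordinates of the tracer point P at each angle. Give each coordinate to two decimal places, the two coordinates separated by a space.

A=(0,0), D=(8.00,0)
θ=291°: B = A + 3.00·(cos291°, sin291°) = (1.0751, -2.8007)
θ=291°: |BD| = 7.4698
θ=291°: circle(B,3.00) ∩ circle(D,6.00): a=1.9276, h=2.2987
θ=291°:   candidates: C₊=(2.0002,0.0531) cross=17.171; C₋=(3.7240,-4.2090) cross=-17.171
θ=291°:   branch + wants cross > 0 → take C=(2.0002,0.0531) (cross=17.171)
θ=291°: ex = (C−B)/|BC| = (0.3084,0.9513); ey = (-0.9513,0.3084)
θ=291°: P = B + 1.73·ex + -1.09·ey = (2.6455,-1.4912)
θ=355°: B = A + 3.00·(cos355°, sin355°) = (2.9886, -0.2615)
θ=355°: |BD| = 5.0182
θ=355°: circle(B,3.00) ∩ circle(D,6.00): a=-0.1811, h=2.9945
θ=355°:   candidates: C₊=(2.6517,2.7196) cross=15.027; C₋=(2.9638,-3.2614) cross=-15.027
θ=355°:   branch + wants cross > 0 → take C=(2.6517,2.7196) (cross=15.027)
θ=355°: ex = (C−B)/|BC| = (-0.1123,0.9937); ey = (-0.9937,-0.1123)
θ=355°: P = B + 1.73·ex + -1.09·ey = (3.8774,1.5800)

θ=291°: 2.65 -1.49
θ=355°: 3.88 1.58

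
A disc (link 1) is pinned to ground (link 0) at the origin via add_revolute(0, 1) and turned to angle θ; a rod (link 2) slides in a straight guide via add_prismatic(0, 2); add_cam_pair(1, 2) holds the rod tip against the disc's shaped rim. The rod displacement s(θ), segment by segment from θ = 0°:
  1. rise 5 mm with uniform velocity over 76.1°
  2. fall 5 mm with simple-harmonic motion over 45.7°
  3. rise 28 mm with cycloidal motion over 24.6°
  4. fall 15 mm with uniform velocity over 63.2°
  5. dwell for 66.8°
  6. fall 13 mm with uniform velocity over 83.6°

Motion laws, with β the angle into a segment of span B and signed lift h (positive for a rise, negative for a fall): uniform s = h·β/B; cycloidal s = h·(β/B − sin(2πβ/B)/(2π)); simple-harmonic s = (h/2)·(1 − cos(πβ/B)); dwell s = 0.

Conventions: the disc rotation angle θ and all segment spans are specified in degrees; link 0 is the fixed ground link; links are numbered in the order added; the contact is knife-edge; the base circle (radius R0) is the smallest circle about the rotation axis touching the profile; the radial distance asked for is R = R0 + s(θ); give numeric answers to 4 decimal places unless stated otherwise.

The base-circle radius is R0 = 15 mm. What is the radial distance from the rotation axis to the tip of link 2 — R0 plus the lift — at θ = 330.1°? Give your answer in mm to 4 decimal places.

segment 1 (0° to 76.1°, uniform, h = 5) is passed completely: s = 0.0000 + (5) = 5.0000
segment 2 (76.1° to 121.8°, simple-harmonic, h = -5) is passed completely: s = 5.0000 + (-5) = 0.0000
segment 3 (121.8° to 146.4°, cycloidal, h = 28) is passed completely: s = 0.0000 + (28) = 28.0000
segment 4 (146.4° to 209.6°, uniform, h = -15) is passed completely: s = 28.0000 + (-15) = 13.0000
segment 5 (209.6° to 276.4°, dwell): s unchanged at 13.0000
θ = 330.1° falls in segment 6 (276.4° to 360°, uniform, h = -13): β = 330.1 − 276.4 = 53.7°, B = 83.6°; Δs = -13·53.7/83.6 = -8.3505; s = 13.0000 − 8.3505 = 4.6495
R = R0 + s = 15 + 4.6495 = 19.6495

19.6495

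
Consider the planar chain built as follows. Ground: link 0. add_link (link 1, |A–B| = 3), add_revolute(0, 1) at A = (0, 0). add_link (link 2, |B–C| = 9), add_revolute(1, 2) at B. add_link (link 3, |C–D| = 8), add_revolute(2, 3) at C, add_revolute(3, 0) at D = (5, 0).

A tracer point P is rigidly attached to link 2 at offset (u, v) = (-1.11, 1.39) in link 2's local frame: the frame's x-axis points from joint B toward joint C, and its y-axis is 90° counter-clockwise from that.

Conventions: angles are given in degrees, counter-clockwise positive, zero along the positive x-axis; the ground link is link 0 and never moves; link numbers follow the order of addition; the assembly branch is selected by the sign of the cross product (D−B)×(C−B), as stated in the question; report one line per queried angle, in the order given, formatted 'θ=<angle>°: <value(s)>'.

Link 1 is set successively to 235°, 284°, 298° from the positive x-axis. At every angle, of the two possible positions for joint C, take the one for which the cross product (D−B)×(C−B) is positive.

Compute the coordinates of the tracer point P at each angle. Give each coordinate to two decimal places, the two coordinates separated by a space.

A=(0,0), D=(5.00,0)
θ=235°: B = A + 3.00·(cos235°, sin235°) = (-1.7207, -2.4575)
θ=235°: |BD| = 7.1559
θ=235°: circle(B,9.00) ∩ circle(D,8.00): a=4.7658, h=7.6346
θ=235°:   candidates: C₊=(0.1334,6.3495) cross=54.633; C₋=(5.3771,-7.9911) cross=-54.633
θ=235°:   branch + wants cross > 0 → take C=(0.1334,6.3495) (cross=54.633)
θ=235°: ex = (C−B)/|BC| = (0.2060,0.9785); ey = (-0.9785,0.2060)
θ=235°: P = B + -1.11·ex + 1.39·ey = (-3.3096,-3.2573)
θ=284°: B = A + 3.00·(cos284°, sin284°) = (0.7258, -2.9109)
θ=284°: |BD| = 5.1713
θ=284°: circle(B,9.00) ∩ circle(D,8.00): a=4.2293, h=7.9444
θ=284°:   candidates: C₊=(-0.2504,6.0360) cross=41.083; C₋=(8.6933,-7.0965) cross=-41.083
θ=284°:   branch + wants cross > 0 → take C=(-0.2504,6.0360) (cross=41.083)
θ=284°: ex = (C−B)/|BC| = (-0.1085,0.9941); ey = (-0.9941,-0.1085)
θ=284°: P = B + -1.11·ex + 1.39·ey = (-0.5356,-4.1651)
θ=298°: B = A + 3.00·(cos298°, sin298°) = (1.4084, -2.6488)
θ=298°: |BD| = 4.4627
θ=298°: circle(B,9.00) ∩ circle(D,8.00): a=4.1360, h=7.9933
θ=298°:   candidates: C₊=(-0.0074,6.2391) cross=35.672; C₋=(9.4815,-6.6269) cross=-35.672
θ=298°:   branch + wants cross > 0 → take C=(-0.0074,6.2391) (cross=35.672)
θ=298°: ex = (C−B)/|BC| = (-0.1573,0.9875); ey = (-0.9875,-0.1573)
θ=298°: P = B + -1.11·ex + 1.39·ey = (0.2103,-3.9637)

θ=235°: -3.31 -3.26
θ=284°: -0.54 -4.17
θ=298°: 0.21 -3.96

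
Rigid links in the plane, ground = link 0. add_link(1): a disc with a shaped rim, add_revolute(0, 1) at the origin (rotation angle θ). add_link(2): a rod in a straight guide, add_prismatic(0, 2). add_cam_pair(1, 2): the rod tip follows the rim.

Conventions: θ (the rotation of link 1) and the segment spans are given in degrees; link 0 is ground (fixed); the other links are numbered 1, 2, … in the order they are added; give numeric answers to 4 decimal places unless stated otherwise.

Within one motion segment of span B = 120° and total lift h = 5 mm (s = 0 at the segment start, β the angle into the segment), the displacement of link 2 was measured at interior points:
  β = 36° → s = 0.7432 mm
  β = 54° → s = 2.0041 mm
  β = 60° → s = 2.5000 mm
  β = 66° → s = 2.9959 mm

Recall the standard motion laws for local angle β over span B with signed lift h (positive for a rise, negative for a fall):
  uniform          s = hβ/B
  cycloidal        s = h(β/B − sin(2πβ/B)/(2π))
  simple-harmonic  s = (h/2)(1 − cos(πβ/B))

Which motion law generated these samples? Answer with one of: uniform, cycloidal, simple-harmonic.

candidates at β/B = r: uniform s = h·r (linear in β); cycloidal s = h·(r − sin(2πr)/(2π)); simple-harmonic s = (h/2)(1 − cos(πr))
β=36°: printed 0.7432 | uniform 1.5000, cycloidal 0.7432, simple-harmonic 1.0305
β=54°: printed 2.0041 | uniform 2.2500, cycloidal 2.0041, simple-harmonic 2.1089
β=60°: printed 2.5000 | uniform 2.5000, cycloidal 2.5000, simple-harmonic 2.5000
β=66°: printed 2.9959 | uniform 2.7500, cycloidal 2.9959, simple-harmonic 2.8911
only one law matches every sample → cycloidal

cycloidal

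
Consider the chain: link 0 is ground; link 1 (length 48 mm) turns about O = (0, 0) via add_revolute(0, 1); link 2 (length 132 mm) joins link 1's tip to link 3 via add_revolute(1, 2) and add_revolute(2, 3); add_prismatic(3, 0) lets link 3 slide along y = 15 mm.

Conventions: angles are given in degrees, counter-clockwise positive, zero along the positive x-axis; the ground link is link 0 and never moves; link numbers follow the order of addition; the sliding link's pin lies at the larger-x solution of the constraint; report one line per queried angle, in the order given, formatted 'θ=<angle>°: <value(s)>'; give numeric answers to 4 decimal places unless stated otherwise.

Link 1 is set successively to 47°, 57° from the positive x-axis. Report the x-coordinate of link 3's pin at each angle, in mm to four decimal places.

geometry: r = 48 mm, L = 132 mm, e = 15 mm
θ=47°: crank pin P = (r cos θ, r sin θ) = (32.735921, 35.104978)
θ=47°: h = r sin θ − e = 35.104978 − 15 = 20.104978
θ=47°: x = r cos θ + √(L² − h²) = 32.735921 + 130.459917 = 163.195838
θ=57°: crank pin P = (r cos θ, r sin θ) = (26.142674, 40.256187)
θ=57°: h = r sin θ − e = 40.256187 − 15 = 25.256187
θ=57°: x = r cos θ + √(L² − h²) = 26.142674 + 129.561279 = 155.703953

θ=47°: 163.1958
θ=57°: 155.7040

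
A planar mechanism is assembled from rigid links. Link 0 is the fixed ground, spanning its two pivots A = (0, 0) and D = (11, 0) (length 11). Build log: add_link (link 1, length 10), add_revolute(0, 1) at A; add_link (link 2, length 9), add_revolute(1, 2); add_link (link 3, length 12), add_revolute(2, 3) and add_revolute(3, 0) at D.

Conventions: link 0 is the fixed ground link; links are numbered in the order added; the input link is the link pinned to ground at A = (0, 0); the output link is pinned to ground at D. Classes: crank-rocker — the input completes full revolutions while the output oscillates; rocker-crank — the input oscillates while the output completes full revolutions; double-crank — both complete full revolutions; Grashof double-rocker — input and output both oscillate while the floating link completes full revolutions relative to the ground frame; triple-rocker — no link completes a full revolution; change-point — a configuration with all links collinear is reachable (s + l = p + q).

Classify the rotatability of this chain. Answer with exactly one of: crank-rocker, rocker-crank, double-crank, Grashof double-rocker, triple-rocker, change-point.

lengths: ground=11, input=10, coupler=9, output=12
sorted: s=9 (shortest), l=12 (longest), p+q=21
s + l = 21 vs p + q = 21
s + l = p + q → change-point (collinear configuration reachable)

change-point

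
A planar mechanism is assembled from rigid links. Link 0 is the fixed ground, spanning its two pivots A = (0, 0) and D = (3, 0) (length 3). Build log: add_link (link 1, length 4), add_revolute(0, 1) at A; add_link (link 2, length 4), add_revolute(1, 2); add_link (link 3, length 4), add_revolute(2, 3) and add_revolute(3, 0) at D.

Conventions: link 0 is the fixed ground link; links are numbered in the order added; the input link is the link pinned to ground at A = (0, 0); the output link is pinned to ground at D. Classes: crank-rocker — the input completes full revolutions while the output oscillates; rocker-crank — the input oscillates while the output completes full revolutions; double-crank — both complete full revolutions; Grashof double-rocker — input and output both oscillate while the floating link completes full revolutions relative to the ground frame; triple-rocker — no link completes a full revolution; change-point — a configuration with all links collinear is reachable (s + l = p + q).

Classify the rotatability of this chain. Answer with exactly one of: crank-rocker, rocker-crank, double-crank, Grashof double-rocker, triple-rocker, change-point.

lengths: ground=3, input=4, coupler=4, output=4
sorted: s=3 (shortest), l=4 (longest), p+q=8
s + l = 7 vs p + q = 8
s + l < p + q (Grashof) with shortest = ground link → double-crank

double-crank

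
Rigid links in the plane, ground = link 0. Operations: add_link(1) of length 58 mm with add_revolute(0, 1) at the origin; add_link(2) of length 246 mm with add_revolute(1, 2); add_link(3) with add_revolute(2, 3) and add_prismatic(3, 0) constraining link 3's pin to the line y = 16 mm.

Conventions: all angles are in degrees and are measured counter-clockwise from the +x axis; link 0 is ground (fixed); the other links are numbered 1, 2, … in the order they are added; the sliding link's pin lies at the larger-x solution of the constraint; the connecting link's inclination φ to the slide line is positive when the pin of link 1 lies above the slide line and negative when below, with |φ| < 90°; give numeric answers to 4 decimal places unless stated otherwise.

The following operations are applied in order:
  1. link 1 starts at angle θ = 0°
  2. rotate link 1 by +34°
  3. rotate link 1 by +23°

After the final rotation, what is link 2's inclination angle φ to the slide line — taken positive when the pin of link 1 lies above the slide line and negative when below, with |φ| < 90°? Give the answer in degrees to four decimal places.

geometry: r = 58 mm, L = 246 mm, e = 16 mm; θ starts at 0°
rotate link 1 by +34°: θ ← 0° +34° = 34°
rotate link 1 by +23°: θ ← 34° +23° = 57°
h = r sin θ − e = 48.642893 − 16 = 32.642893
sin φ = h / L = 32.642893 / 246 = 0.13269469
φ = arcsin(0.13269469) = 7.625336°

7.6253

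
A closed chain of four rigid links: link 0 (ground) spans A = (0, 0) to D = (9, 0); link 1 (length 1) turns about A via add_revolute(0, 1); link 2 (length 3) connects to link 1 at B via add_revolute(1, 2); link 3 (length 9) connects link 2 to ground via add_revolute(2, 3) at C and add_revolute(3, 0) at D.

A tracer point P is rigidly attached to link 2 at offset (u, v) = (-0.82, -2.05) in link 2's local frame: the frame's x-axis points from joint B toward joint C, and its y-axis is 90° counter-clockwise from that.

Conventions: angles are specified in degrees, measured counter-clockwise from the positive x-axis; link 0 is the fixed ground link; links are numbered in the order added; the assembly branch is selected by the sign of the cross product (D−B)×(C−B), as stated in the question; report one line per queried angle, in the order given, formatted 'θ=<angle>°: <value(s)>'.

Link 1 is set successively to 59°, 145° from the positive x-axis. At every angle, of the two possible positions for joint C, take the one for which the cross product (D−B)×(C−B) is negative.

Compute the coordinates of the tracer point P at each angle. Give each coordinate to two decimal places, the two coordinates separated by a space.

A=(0,0), D=(9.00,0)
θ=59°: B = A + 1.00·(cos59°, sin59°) = (0.5150, 0.8572)
θ=59°: |BD| = 8.5281
θ=59°: circle(B,3.00) ∩ circle(D,9.00): a=0.0428, h=2.9997
θ=59°:   candidates: C₊=(0.8591,3.8374) cross=25.582; C₋=(0.2561,-2.1316) cross=-25.582
θ=59°:   branch - wants cross < 0 → take C=(0.2561,-2.1316) (cross=-25.582)
θ=59°: ex = (C−B)/|BC| = (-0.0863,-0.9963); ey = (0.9963,-0.0863)
θ=59°: P = B + -0.82·ex + -2.05·ey = (-1.4565,1.8511)
θ=145°: B = A + 1.00·(cos145°, sin145°) = (-0.8192, 0.5736)
θ=145°: |BD| = 9.8359
θ=145°: circle(B,3.00) ∩ circle(D,9.00): a=1.2579, h=2.7236
θ=145°:   candidates: C₊=(0.5954,3.2191) cross=26.789; C₋=(0.2778,-2.2187) cross=-26.789
θ=145°:   branch - wants cross < 0 → take C=(0.2778,-2.2187) (cross=-26.789)
θ=145°: ex = (C−B)/|BC| = (0.3656,-0.9308); ey = (0.9308,0.3656)
θ=145°: P = B + -0.82·ex + -2.05·ey = (-3.0270,0.5872)

θ=59°: -1.46 1.85
θ=145°: -3.03 0.59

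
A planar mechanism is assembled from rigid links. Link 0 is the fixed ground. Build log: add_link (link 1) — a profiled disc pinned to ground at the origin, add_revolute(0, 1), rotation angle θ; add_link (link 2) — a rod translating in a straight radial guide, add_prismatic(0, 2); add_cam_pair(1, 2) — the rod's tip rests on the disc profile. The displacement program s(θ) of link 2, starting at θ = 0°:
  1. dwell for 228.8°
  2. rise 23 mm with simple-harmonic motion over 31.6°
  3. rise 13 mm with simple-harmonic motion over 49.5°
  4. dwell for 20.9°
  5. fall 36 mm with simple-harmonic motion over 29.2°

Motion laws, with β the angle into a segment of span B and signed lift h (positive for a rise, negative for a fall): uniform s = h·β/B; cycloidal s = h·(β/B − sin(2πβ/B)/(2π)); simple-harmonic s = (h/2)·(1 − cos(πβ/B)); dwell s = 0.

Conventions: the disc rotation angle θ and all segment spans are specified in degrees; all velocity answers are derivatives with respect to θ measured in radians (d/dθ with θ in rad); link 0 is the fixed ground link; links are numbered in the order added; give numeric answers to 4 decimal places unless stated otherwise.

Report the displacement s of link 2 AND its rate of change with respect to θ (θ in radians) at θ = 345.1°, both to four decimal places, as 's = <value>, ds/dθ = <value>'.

seg 1 [0°–228.8°] dwell: s stays 0.0000
seg 2 [228.8°–260.4°] simple-harmonic, h=23: full span → s += 23 → s = 23.0000
seg 3 [260.4°–309.9°] simple-harmonic, h=13: full span → s += 13 → s = 36.0000
seg 4 [309.9°–330.8°] dwell: s stays 36.0000
seg 5 [330.8°–360°] simple-harmonic, h=-36: θ=345.1° here. β=14.3, B=29.2. -36/2·(1 − cos(π·0.4897)) = -17.4191 → s = 18.5809
velocity in seg [330.8°–360°] (simple-harmonic), θ in radians: β = 14.3° = 0.2496 rad, B = 29.2° = 0.5096 rad; ds/dθ = (πh/(2B)) sin(πβ/B) = (π·(-36)/(2·0.5096)) sin(π·0.4897) = -110.901112 mm/rad

s = 18.5809, ds/dθ = -110.9011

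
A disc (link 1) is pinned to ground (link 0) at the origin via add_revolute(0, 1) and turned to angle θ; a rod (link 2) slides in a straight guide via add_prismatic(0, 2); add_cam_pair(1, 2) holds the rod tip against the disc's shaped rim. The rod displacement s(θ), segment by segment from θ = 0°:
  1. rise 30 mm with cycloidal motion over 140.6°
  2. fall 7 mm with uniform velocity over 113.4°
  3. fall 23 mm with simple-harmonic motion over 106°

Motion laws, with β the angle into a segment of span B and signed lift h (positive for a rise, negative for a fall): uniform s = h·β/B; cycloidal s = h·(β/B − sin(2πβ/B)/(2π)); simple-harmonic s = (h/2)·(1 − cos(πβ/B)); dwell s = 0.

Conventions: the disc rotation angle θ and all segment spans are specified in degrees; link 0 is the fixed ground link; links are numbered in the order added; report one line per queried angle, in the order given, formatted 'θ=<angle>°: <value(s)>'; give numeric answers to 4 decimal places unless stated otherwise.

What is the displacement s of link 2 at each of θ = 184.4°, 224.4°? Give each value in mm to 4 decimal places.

segment 1 (0° to 140.6°, cycloidal, h = 30) is passed completely: s = 0.0000 + (30) = 30.0000
θ = 184.4° falls in segment 2 (140.6° to 254°, uniform, h = -7): β = 184.4 − 140.6 = 43.8°, B = 113.4°; Δs = -7·43.8/113.4 = -2.7037; s = 30.0000 − 2.7037 = 27.2963
θ = 224.4° falls in segment 2 (140.6° to 254°, uniform, h = -7): β = 224.4 − 140.6 = 83.8°, B = 113.4°; Δs = -7·83.8/113.4 = -5.1728; s = 30.0000 − 5.1728 = 24.8272

θ=184.4°: 27.2963
θ=224.4°: 24.8272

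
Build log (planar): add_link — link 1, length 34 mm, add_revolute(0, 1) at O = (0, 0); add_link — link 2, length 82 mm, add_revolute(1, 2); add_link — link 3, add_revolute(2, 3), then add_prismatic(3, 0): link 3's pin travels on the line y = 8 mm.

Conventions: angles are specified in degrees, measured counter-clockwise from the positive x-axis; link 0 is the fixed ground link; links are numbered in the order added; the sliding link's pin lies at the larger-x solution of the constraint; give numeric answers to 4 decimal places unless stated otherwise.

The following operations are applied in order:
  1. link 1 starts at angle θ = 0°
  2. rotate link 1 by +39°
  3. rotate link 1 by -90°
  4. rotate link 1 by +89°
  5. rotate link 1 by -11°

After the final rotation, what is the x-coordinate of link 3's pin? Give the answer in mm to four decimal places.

geometry: r = 34 mm, L = 82 mm, e = 8 mm; θ starts at 0°
rotate link 1 by +39°: θ ← 0° +39° = 39°
rotate link 1 by -90°: θ ← 39° -90° = -51°
rotate link 1 by +89°: θ ← -51° +89° = 38°
rotate link 1 by -11°: θ ← 38° -11° = 27°
crank pin P = (r cos θ, r sin θ) = (30.294222, 15.435677)
h = r sin θ − e = 15.435677 − 8 = 7.435677
x = r cos θ + √(L² − h²) = 30.294222 + 81.662174 = 111.956396

111.9564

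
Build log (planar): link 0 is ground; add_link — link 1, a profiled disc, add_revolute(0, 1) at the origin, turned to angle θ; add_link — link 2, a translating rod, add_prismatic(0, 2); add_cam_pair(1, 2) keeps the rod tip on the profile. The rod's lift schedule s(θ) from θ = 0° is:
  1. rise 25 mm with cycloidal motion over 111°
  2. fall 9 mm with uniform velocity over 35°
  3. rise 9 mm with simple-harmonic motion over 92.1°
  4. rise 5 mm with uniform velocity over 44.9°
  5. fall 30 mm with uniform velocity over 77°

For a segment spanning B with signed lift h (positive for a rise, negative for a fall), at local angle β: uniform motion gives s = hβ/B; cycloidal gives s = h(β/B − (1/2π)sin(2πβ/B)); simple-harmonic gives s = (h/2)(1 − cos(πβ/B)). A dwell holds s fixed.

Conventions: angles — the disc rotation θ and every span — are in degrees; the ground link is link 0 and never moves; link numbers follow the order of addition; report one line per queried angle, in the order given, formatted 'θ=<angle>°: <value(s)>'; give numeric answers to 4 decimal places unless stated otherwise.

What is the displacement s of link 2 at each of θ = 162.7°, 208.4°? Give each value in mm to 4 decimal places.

seg 1 [0°–111°] cycloidal, h=25: full span → s += 25 → s = 25.0000
seg 2 [111°–146°] uniform, h=-9: full span → s += -9 → s = 16.0000
seg 3 [146°–238.1°] simple-harmonic, h=9: θ=162.7° here. β=16.7, B=92.1. 9/2·(1 − cos(π·0.1813)) = 0.7106 → s = 16.7106
seg 3 [146°–238.1°] simple-harmonic, h=9: θ=208.4° here. β=62.4, B=92.1. 9/2·(1 − cos(π·0.6775)) = 6.8816 → s = 22.8816

θ=162.7°: 16.7106
θ=208.4°: 22.8816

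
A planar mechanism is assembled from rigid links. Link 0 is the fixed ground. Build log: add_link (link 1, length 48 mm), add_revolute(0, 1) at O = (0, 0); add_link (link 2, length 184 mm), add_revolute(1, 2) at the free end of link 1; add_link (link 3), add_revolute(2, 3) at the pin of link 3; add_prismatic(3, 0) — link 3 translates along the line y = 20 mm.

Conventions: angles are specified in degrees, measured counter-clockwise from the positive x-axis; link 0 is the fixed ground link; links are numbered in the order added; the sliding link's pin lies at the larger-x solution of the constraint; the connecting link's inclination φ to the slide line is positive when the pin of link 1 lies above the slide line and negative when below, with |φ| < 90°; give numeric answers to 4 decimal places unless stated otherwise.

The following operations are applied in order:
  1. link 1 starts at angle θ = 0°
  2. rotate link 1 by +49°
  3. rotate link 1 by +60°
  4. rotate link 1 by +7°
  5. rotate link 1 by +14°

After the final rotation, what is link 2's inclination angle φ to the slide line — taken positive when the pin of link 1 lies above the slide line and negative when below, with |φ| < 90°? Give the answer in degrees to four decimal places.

geometry: r = 48 mm, L = 184 mm, e = 20 mm; θ starts at 0°
rotate link 1 by +49°: θ ← 0° +49° = 49°
rotate link 1 by +60°: θ ← 49° +60° = 109°
rotate link 1 by +7°: θ ← 109° +7° = 116°
rotate link 1 by +14°: θ ← 116° +14° = 130°
h = r sin θ − e = 36.770133 − 20 = 16.770133
sin φ = h / L = 16.770133 / 184 = 0.09114203
φ = arcsin(0.09114203) = 5.229311°

5.2293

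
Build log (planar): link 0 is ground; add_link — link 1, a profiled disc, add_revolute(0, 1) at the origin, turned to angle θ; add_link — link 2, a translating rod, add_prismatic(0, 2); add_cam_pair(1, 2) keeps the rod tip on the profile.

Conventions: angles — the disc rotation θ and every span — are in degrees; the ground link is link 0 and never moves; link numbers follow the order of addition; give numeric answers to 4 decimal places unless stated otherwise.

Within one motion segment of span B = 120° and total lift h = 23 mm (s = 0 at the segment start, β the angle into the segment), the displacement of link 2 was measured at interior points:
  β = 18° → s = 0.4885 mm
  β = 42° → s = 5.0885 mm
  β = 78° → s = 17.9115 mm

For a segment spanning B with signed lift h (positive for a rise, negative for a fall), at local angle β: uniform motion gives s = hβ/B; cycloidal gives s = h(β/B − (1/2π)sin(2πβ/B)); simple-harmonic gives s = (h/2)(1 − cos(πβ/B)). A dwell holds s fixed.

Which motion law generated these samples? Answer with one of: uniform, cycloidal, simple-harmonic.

candidates at β/B = r: uniform s = h·r (linear in β); cycloidal s = h·(r − sin(2πr)/(2π)); simple-harmonic s = (h/2)(1 − cos(πr))
β=18°: printed 0.4885 | uniform 3.4500, cycloidal 0.4885, simple-harmonic 1.2534
β=42°: printed 5.0885 | uniform 8.0500, cycloidal 5.0885, simple-harmonic 6.2791
β=78°: printed 17.9115 | uniform 14.9500, cycloidal 17.9115, simple-harmonic 16.7209
only one law matches every sample → cycloidal

cycloidal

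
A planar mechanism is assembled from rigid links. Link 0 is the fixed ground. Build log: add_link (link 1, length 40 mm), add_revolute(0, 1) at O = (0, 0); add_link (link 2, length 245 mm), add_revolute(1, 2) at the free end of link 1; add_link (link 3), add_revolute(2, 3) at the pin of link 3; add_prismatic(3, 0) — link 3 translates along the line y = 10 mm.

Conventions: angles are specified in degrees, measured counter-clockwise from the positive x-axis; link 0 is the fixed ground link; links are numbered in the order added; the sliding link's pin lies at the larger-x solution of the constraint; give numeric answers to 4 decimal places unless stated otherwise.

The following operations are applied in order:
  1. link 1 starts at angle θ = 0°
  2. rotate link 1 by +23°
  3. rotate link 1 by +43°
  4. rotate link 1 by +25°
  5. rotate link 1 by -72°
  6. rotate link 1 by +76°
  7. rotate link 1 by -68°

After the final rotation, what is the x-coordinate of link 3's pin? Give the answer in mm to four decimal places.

geometry: r = 40 mm, L = 245 mm, e = 10 mm; θ starts at 0°
rotate link 1 by +23°: θ ← 0° +23° = 23°
rotate link 1 by +43°: θ ← 23° +43° = 66°
rotate link 1 by +25°: θ ← 66° +25° = 91°
rotate link 1 by -72°: θ ← 91° -72° = 19°
rotate link 1 by +76°: θ ← 19° +76° = 95°
rotate link 1 by -68°: θ ← 95° -68° = 27°
crank pin P = (r cos θ, r sin θ) = (35.640261, 18.159620)
h = r sin θ − e = 18.159620 − 10 = 8.159620
x = r cos θ + √(L² − h²) = 35.640261 + 244.864086 = 280.504347

280.5043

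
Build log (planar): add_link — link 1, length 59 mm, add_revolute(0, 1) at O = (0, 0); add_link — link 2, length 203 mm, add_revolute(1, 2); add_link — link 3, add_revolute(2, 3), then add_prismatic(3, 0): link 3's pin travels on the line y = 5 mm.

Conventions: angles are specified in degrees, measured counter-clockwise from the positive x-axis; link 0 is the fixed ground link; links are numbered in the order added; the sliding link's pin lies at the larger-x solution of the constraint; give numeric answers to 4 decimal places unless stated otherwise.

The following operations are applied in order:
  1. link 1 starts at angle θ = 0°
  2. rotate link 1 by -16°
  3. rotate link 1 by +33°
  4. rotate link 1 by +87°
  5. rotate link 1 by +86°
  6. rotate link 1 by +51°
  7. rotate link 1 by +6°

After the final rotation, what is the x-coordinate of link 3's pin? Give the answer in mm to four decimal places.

geometry: r = 59 mm, L = 203 mm, e = 5 mm; θ starts at 0°
rotate link 1 by -16°: θ ← 0° -16° = -16°
rotate link 1 by +33°: θ ← -16° +33° = 17°
rotate link 1 by +87°: θ ← 17° +87° = 104°
rotate link 1 by +86°: θ ← 104° +86° = 190°
rotate link 1 by +51°: θ ← 190° +51° = 241°
rotate link 1 by +6°: θ ← 241° +6° = 247°
crank pin P = (r cos θ, r sin θ) = (-23.053137, -54.309786)
h = r sin θ − e = -54.309786 − 5 = -59.309786
x = r cos θ + √(L² − h²) = -23.053137 + 194.142600 = 171.089464

171.0895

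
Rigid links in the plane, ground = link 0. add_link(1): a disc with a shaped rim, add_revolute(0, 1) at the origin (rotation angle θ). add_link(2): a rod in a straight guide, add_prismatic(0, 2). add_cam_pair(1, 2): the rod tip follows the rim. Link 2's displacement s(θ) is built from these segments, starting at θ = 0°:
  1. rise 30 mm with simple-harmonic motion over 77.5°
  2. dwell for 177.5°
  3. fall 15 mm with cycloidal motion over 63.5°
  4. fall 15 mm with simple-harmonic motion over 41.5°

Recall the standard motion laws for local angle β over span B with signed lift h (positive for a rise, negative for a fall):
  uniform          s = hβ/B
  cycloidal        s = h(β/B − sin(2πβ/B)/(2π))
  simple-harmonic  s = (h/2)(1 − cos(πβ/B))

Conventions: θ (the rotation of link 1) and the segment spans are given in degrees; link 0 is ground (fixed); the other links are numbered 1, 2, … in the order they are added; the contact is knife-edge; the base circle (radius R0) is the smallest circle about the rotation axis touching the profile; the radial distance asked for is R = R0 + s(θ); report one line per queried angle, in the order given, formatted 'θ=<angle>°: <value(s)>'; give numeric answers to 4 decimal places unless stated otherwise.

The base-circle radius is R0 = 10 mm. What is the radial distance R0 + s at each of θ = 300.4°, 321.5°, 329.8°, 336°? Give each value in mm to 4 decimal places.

segment 1 (0° to 77.5°, simple-harmonic, h = 30) is passed completely: s = 0.0000 + (30) = 30.0000
segment 2 (77.5° to 255°, dwell): s unchanged at 30.0000
θ = 300.4° falls in segment 3 (255° to 318.5°, cycloidal, h = -15): β = 300.4 − 255 = 45.4°, B = 63.5°; Δs = -15·(0.7150 − sin(2π·0.7150)/(2π)) = -13.0541; s = 30.0000 − 13.0541 = 16.9459
segment 3 (255° to 318.5°, cycloidal, h = -15) is passed completely: s = 30.0000 + (-15) = 15.0000
θ = 321.5° falls in segment 4 (318.5° to 360°, simple-harmonic, h = -15): β = 321.5 − 318.5 = 3°, B = 41.5°; Δs = -15/2·(1 − cos(π·0.0723)) = -0.1926; s = 15.0000 − 0.1926 = 14.8074
θ = 329.8° falls in segment 4 (318.5° to 360°, simple-harmonic, h = -15): β = 329.8 − 318.5 = 11.3°, B = 41.5°; Δs = -15/2·(1 − cos(π·0.2723)) = -2.5807; s = 15.0000 − 2.5807 = 12.4193
θ = 336° falls in segment 4 (318.5° to 360°, simple-harmonic, h = -15): β = 336 − 318.5 = 17.5°, B = 41.5°; Δs = -15/2·(1 − cos(π·0.4217)) = -5.6733; s = 15.0000 − 5.6733 = 9.3267
θ=300.4°: R = R0 + s = 10 + 16.9459 = 26.9459
θ=321.5°: R = R0 + s = 10 + 14.8074 = 24.8074
θ=329.8°: R = R0 + s = 10 + 12.4193 = 22.4193
θ=336°: R = R0 + s = 10 + 9.3267 = 19.3267

θ=300.4°: 26.9459
θ=321.5°: 24.8074
θ=329.8°: 22.4193
θ=336°: 19.3267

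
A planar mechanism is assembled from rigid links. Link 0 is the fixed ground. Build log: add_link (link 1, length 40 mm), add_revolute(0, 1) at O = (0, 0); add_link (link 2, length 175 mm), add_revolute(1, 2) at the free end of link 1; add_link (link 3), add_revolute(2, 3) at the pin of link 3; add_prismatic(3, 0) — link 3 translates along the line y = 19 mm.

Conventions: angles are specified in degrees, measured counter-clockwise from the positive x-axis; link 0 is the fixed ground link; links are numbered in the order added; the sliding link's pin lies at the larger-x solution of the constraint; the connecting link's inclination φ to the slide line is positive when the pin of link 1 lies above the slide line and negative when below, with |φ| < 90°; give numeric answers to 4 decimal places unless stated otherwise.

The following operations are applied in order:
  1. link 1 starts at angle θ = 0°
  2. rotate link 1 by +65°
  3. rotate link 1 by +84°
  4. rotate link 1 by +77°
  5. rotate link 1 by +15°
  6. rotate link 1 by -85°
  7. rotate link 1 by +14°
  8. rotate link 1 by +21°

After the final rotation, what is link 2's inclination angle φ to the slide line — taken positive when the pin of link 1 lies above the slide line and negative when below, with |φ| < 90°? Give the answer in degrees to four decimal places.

geometry: r = 40 mm, L = 175 mm, e = 19 mm; θ starts at 0°
rotate link 1 by +65°: θ ← 0° +65° = 65°
rotate link 1 by +84°: θ ← 65° +84° = 149°
rotate link 1 by +77°: θ ← 149° +77° = 226°
rotate link 1 by +15°: θ ← 226° +15° = 241°
rotate link 1 by -85°: θ ← 241° -85° = 156°
rotate link 1 by +14°: θ ← 156° +14° = 170°
rotate link 1 by +21°: θ ← 170° +21° = 191°
h = r sin θ − e = -7.632360 − 19 = -26.632360
sin φ = h / L = -26.632360 / 175 = -0.15218491
φ = arcsin(-0.15218491) = -8.753567°

-8.7536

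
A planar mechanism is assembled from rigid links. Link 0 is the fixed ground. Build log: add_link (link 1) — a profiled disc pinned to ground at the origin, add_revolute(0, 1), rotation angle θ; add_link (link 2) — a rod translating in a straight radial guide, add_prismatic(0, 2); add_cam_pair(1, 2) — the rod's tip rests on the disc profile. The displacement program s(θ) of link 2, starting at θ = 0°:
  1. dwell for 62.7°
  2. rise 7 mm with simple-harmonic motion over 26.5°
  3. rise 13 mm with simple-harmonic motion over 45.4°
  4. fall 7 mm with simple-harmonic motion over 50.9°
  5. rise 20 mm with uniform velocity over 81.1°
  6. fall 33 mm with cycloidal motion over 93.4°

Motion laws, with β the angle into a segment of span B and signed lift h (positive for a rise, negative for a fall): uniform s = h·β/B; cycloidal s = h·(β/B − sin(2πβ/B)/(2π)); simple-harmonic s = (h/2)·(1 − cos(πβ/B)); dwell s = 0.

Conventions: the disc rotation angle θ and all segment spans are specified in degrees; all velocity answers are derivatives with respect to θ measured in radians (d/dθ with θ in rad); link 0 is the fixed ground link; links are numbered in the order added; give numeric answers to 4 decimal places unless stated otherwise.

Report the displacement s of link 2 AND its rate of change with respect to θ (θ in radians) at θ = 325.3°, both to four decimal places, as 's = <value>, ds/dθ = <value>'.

seg 1 [0°–62.7°] dwell: s stays 0.0000
seg 2 [62.7°–89.2°] simple-harmonic, h=7: full span → s += 7 → s = 7.0000
seg 3 [89.2°–134.6°] simple-harmonic, h=13: full span → s += 13 → s = 20.0000
seg 4 [134.6°–185.5°] simple-harmonic, h=-7: full span → s += -7 → s = 13.0000
seg 5 [185.5°–266.6°] uniform, h=20: full span → s += 20 → s = 33.0000
seg 6 [266.6°–360°] cycloidal, h=-33: θ=325.3° here. β=58.7, B=93.4. -33·(0.6285 − sin(2π·0.6285)/(2π)) = -24.5339 → s = 8.4661
velocity in seg [266.6°–360°] (cycloidal), θ in radians: β = 58.7° = 1.0245 rad, B = 93.4° = 1.6301 rad; ds/dθ = (h/B)(1 − cos(2πβ/B)) = ((-33)/1.6301)(1 − cos(2π·0.6285)) = -34.241784 mm/rad

s = 8.4661, ds/dθ = -34.2418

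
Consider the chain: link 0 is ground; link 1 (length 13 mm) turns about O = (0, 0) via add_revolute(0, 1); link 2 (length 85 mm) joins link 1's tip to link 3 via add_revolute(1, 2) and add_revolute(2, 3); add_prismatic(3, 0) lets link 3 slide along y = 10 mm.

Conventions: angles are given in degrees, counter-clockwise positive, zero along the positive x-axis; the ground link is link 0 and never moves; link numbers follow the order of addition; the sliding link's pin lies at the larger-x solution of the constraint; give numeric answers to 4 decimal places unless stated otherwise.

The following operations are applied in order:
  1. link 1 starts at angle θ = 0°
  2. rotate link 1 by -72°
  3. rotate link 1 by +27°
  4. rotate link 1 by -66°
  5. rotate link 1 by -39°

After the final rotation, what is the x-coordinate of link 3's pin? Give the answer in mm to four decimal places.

geometry: r = 13 mm, L = 85 mm, e = 10 mm; θ starts at 0°
rotate link 1 by -72°: θ ← 0° -72° = -72°
rotate link 1 by +27°: θ ← -72° +27° = -45°
rotate link 1 by -66°: θ ← -45° -66° = -111°
rotate link 1 by -39°: θ ← -111° -39° = -150°
crank pin P = (r cos θ, r sin θ) = (-11.258330, -6.500000)
h = r sin θ − e = -6.500000 − 10 = -16.500000
x = r cos θ + √(L² − h²) = -11.258330 + 83.383152 = 72.124822

72.1248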